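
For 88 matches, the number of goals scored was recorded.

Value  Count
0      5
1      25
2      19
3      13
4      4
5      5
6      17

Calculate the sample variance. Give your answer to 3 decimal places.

Values: 0, 1, 2, 3, 4, 5, 6
n = 88, Σfx = 245, mean = 2.7841
Σfx² = 1019
Σf(x − x̄)² = Σfx² − (Σfx)²/n = 1019 − 245²/88 = 336.8977
Sample variance = 336.8977 / 87 = 3.8724

3.872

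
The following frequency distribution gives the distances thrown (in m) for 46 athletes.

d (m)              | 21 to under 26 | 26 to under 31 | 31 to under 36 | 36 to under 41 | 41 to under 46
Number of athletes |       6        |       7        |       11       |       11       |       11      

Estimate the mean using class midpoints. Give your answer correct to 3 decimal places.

35.022

Midpoints: 23.5, 28.5, 33.5, 38.5, 43.5
Σfm = 6×23.5 + 7×28.5 + 11×33.5 + 11×38.5 + 11×43.5 = 1611
n = Σf = 46
Mean = 1611 / 46 = 35.0217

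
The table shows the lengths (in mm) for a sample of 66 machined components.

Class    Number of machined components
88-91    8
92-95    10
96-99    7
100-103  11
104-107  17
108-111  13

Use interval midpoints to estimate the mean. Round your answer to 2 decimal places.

101.02

Midpoints: 89.5, 93.5, 97.5, 101.5, 105.5, 109.5
Σfm = 8×89.5 + 10×93.5 + 7×97.5 + 11×101.5 + 17×105.5 + 13×109.5 = 6667
n = Σf = 66
Mean = 6667 / 66 = 101.0152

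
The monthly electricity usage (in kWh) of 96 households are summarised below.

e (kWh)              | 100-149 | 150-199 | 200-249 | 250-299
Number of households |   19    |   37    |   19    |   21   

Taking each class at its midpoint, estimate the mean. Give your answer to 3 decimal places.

196.375

Midpoints: 124.5, 174.5, 224.5, 274.5
Σfm = 19×124.5 + 37×174.5 + 19×224.5 + 21×274.5 = 18852
n = Σf = 96
Mean = 18852 / 96 = 196.3750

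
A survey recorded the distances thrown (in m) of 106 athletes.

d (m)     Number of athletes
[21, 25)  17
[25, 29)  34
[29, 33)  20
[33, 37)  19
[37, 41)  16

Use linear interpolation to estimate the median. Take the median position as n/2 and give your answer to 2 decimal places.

Cumulative frequencies: 17, 51, 71, 90, 106
n = 106; position = n/2 = 53.
This falls in the class [29, 33): L = 29, F = 51, f = 20, h = 4.
Median ≈ 29 + ((53 − 51) / 20) × 4 = 29.4000

29.40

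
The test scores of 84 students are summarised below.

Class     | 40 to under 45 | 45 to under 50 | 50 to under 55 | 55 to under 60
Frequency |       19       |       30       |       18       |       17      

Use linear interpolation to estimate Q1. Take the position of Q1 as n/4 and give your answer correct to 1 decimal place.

Cumulative frequencies: 19, 49, 67, 84
n = 84; position = n/4 = 21.
This falls in the class 45 to under 50: L = 45, F = 19, f = 30, h = 5.
Lower quartile ≈ 45 + ((21 − 19) / 30) × 5 = 45.3333

45.3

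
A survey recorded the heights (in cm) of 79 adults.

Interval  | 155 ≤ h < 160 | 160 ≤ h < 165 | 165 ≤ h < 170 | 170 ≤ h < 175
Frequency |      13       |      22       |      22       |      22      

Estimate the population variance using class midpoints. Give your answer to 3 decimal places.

27.672

Midpoints: 157.5, 162.5, 167.5, 172.5
n = 79, Σfm = 13102.5, mean = 165.8544
Σfm² = 2175293.75
Σf(m − x̄)² = Σfm² − (Σfm)²/n = 2175293.75 − 13102.5²/79 = 2186.0759
Population variance = 2186.0759 / 79 = 27.6718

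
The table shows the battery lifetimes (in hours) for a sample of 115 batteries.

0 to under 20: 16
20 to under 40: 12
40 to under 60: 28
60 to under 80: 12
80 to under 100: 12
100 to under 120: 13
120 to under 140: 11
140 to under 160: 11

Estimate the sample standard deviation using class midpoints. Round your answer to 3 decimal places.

44.210

Midpoints: 10, 30, 50, 70, 90, 110, 130, 150
n = 115, Σfm = 8350, mean = 72.6087
Σfm² = 829100
Σf(m − x̄)² = Σfm² − (Σfm)²/n = 829100 − 8350²/115 = 222817.3913
Sample variance = 222817.3913 / 114 = 1954.5385
Standard deviation = √1954.5385 = 44.2102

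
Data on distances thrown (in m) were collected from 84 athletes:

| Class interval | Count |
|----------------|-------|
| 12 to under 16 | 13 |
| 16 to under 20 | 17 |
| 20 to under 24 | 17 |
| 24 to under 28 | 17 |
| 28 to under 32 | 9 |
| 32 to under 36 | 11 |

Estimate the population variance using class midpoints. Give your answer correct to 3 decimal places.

40.678

Midpoints: 14, 18, 22, 26, 30, 34
n = 84, Σfm = 1948, mean = 23.1905
Σfm² = 48592
Σf(m − x̄)² = Σfm² − (Σfm)²/n = 48592 − 1948²/84 = 3416.9524
Population variance = 3416.9524 / 84 = 40.6780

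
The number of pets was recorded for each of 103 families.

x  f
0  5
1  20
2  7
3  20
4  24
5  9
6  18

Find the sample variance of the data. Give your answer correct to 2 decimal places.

3.36

Values: 0, 1, 2, 3, 4, 5, 6
n = 103, Σfx = 343, mean = 3.3301
Σfx² = 1485
Σf(x − x̄)² = Σfx² − (Σfx)²/n = 1485 − 343²/103 = 342.7767
Sample variance = 342.7767 / 102 = 3.3606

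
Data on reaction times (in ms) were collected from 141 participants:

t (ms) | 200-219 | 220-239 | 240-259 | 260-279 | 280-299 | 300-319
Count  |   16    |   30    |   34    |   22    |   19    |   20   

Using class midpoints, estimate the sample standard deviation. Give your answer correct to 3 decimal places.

31.539

Midpoints: 209.5, 229.5, 249.5, 269.5, 289.5, 309.5
n = 141, Σfm = 36339.5, mean = 257.7270
Σfm² = 9504925.25
Σf(m − x̄)² = Σfm² − (Σfm)²/n = 9504925.25 − 36339.5²/141 = 139256.7376
Sample variance = 139256.7376 / 140 = 994.6910
Standard deviation = √994.6910 = 31.5387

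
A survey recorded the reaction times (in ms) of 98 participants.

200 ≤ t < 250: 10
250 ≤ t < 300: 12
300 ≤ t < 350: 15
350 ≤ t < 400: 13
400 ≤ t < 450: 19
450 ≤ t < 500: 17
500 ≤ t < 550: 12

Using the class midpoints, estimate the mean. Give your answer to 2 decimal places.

385.20

Midpoints: 225, 275, 325, 375, 425, 475, 525
Σfm = 10×225 + 12×275 + 15×325 + 13×375 + 19×425 + 17×475 + 12×525 = 37750
n = Σf = 98
Mean = 37750 / 98 = 385.2041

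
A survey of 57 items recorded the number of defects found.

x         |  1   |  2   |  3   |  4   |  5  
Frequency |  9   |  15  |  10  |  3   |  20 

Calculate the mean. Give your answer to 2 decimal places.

Values: 1, 2, 3, 4, 5
Σfx = 9×1 + 15×2 + 10×3 + 3×4 + 20×5 = 181
n = Σf = 57
Mean = 181 / 57 = 3.1754

3.18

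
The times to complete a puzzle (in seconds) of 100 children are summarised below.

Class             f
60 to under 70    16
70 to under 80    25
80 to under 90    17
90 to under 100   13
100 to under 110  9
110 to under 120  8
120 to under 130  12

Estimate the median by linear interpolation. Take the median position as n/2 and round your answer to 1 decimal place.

Cumulative frequencies: 16, 41, 58, 71, 80, 88, 100
n = 100; position = n/2 = 50.
This falls in the class 80 to under 90: L = 80, F = 41, f = 17, h = 10.
Median ≈ 80 + ((50 − 41) / 17) × 10 = 85.2941

85.3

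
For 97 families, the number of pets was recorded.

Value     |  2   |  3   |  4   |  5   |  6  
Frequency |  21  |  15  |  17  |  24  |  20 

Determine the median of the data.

4

Cumulative frequencies: 21, 36, 53, 77, 97
n = 97, so the median is the value in position (n+1)/2 = 49.
Position 49 falls at value 4.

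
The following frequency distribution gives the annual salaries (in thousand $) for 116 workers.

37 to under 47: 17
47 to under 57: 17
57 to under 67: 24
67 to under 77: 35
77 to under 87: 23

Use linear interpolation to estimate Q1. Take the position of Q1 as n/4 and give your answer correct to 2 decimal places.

Cumulative frequencies: 17, 34, 58, 93, 116
n = 116; position = n/4 = 29.
This falls in the class 47 to under 57: L = 47, F = 17, f = 17, h = 10.
Lower quartile ≈ 47 + ((29 − 17) / 17) × 10 = 54.0588

54.06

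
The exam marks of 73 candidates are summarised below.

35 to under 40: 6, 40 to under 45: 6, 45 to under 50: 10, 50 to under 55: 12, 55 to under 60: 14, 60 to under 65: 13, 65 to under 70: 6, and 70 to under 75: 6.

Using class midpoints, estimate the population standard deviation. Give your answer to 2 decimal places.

9.79

Midpoints: 37.5, 42.5, 47.5, 52.5, 57.5, 62.5, 67.5, 72.5
n = 73, Σfm = 4042.5, mean = 55.3767
Σfm² = 230856.25
Σf(m − x̄)² = Σfm² − (Σfm)²/n = 230856.25 − 4042.5²/73 = 6995.8904
Population variance = 6995.8904 / 73 = 95.8341
Standard deviation = √95.8341 = 9.7895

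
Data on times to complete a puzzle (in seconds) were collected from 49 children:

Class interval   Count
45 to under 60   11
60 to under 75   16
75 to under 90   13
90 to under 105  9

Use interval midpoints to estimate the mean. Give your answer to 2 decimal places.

73.62

Midpoints: 52.5, 67.5, 82.5, 97.5
Σfm = 11×52.5 + 16×67.5 + 13×82.5 + 9×97.5 = 3607.5
n = Σf = 49
Mean = 3607.5 / 49 = 73.6224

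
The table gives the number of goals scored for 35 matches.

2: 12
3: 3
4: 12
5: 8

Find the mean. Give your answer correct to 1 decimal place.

3.5

Values: 2, 3, 4, 5
Σfx = 12×2 + 3×3 + 12×4 + 8×5 = 121
n = Σf = 35
Mean = 121 / 35 = 3.4571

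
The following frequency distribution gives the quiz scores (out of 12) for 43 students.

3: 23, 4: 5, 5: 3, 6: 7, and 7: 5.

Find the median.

Cumulative frequencies: 23, 28, 31, 38, 43
n = 43, so the median is the value in position (n+1)/2 = 22.
Position 22 falls at value 3.

3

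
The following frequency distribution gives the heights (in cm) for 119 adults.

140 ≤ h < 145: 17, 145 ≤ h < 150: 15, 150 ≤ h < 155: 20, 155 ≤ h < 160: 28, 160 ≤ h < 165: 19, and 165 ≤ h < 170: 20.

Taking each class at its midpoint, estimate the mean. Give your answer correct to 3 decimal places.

155.735

Midpoints: 142.5, 147.5, 152.5, 157.5, 162.5, 167.5
Σfm = 17×142.5 + 15×147.5 + 20×152.5 + 28×157.5 + 19×162.5 + 20×167.5 = 18532.5
n = Σf = 119
Mean = 18532.5 / 119 = 155.7353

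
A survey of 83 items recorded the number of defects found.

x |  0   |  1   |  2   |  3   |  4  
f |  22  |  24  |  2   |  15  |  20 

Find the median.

Cumulative frequencies: 22, 46, 48, 63, 83
n = 83, so the median is the value in position (n+1)/2 = 42.
Position 42 falls at value 1.

1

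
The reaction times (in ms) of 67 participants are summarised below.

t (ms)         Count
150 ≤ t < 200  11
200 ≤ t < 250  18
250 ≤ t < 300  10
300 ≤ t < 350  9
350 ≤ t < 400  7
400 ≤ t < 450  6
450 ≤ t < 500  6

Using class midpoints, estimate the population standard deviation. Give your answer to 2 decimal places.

94.57

Midpoints: 175, 225, 275, 325, 375, 425, 475
n = 67, Σfm = 19675, mean = 293.6567
Σfm² = 6376875
Σf(m − x̄)² = Σfm² − (Σfm)²/n = 6376875 − 19675²/67 = 599179.1045
Population variance = 599179.1045 / 67 = 8942.9717
Standard deviation = √8942.9717 = 94.5673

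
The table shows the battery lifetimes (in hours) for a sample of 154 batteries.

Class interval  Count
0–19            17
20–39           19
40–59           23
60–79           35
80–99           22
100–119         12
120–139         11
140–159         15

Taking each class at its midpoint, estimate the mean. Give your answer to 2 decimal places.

Midpoints: 9.5, 29.5, 49.5, 69.5, 89.5, 109.5, 129.5, 149.5
Σfm = 17×9.5 + 19×29.5 + 23×49.5 + 35×69.5 + 22×89.5 + 12×109.5 + 11×129.5 + 15×149.5 = 11243
n = Σf = 154
Mean = 11243 / 154 = 73.0065

73.01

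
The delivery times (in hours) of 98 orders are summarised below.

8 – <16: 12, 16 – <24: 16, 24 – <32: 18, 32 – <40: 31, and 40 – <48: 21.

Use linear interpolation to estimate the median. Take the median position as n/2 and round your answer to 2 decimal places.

32.77

Cumulative frequencies: 12, 28, 46, 77, 98
n = 98; position = n/2 = 49.
This falls in the class 32 – <40: L = 32, F = 46, f = 31, h = 8.
Median ≈ 32 + ((49 − 46) / 31) × 8 = 32.7742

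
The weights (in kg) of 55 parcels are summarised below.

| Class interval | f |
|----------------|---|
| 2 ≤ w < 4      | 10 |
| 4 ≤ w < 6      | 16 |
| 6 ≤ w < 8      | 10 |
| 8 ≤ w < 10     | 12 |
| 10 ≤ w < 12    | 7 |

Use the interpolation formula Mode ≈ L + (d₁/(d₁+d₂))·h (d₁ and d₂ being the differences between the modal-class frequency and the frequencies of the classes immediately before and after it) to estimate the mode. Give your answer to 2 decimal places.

5.00

Modal class: 4 ≤ w < 6 (highest frequency 16).
d₁ = 16 − 10 = 6, d₂ = 16 − 10 = 6
Mode ≈ 4 + (6/(6+6)) × 2 = 4 + 1.0000 = 5.0000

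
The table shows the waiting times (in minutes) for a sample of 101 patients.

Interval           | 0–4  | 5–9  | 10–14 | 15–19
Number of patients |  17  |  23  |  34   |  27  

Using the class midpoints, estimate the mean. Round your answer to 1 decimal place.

Midpoints: 2, 7, 12, 17
Σfm = 17×2 + 23×7 + 34×12 + 27×17 = 1062
n = Σf = 101
Mean = 1062 / 101 = 10.5149

10.5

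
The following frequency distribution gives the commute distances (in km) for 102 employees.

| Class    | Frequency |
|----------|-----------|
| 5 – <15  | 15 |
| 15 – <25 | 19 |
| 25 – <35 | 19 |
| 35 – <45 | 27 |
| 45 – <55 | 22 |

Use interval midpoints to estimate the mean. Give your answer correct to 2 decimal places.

Midpoints: 10, 20, 30, 40, 50
Σfm = 15×10 + 19×20 + 19×30 + 27×40 + 22×50 = 3280
n = Σf = 102
Mean = 3280 / 102 = 32.1569

32.16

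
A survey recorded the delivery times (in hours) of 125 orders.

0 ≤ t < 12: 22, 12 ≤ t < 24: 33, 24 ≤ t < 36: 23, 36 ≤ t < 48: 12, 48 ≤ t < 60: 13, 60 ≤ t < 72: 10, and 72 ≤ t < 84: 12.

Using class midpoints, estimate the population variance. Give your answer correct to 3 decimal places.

Midpoints: 6, 18, 30, 42, 54, 66, 78
n = 125, Σfm = 4218, mean = 33.7440
Σfm² = 207828
Σf(m − x̄)² = Σfm² − (Σfm)²/n = 207828 − 4218²/125 = 65495.8080
Population variance = 65495.8080 / 125 = 523.9665

523.966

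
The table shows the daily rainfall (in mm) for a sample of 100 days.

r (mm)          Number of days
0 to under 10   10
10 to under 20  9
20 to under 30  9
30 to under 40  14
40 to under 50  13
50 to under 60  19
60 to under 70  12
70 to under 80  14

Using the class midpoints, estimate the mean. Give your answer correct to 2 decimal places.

43.60

Midpoints: 5, 15, 25, 35, 45, 55, 65, 75
Σfm = 10×5 + 9×15 + 9×25 + 14×35 + 13×45 + 19×55 + 12×65 + 14×75 = 4360
n = Σf = 100
Mean = 4360 / 100 = 43.6000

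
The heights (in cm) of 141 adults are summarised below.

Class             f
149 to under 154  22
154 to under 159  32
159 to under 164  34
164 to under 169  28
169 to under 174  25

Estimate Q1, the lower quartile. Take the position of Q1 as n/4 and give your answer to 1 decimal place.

Cumulative frequencies: 22, 54, 88, 116, 141
n = 141; position = n/4 = 35.25.
This falls in the class 154 to under 159: L = 154, F = 22, f = 32, h = 5.
Lower quartile ≈ 154 + ((35.25 − 22) / 32) × 5 = 156.0703

156.1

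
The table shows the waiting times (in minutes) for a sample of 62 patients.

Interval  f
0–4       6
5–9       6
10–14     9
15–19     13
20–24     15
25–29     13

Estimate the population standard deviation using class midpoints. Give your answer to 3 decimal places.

7.878

Midpoints: 2, 7, 12, 17, 22, 27
n = 62, Σfm = 1064, mean = 17.1613
Σfm² = 22108
Σf(m − x̄)² = Σfm² − (Σfm)²/n = 22108 − 1064²/62 = 3848.3871
Population variance = 3848.3871 / 62 = 62.0708
Standard deviation = √62.0708 = 7.8785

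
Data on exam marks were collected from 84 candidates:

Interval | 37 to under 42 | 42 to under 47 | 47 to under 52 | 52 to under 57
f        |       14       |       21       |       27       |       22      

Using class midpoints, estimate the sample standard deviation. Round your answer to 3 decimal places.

Midpoints: 39.5, 44.5, 49.5, 54.5
n = 84, Σfm = 4023, mean = 47.8929
Σfm² = 194931
Σf(m − x̄)² = Σfm² − (Σfm)²/n = 194931 − 4023²/84 = 2258.0357
Sample variance = 2258.0357 / 83 = 27.2052
Standard deviation = √27.2052 = 5.2159

5.216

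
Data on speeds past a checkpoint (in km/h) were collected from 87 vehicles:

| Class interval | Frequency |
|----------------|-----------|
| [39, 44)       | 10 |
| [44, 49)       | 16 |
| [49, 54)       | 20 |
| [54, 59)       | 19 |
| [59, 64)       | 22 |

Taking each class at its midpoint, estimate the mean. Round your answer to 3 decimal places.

Midpoints: 41.5, 46.5, 51.5, 56.5, 61.5
Σfm = 10×41.5 + 16×46.5 + 20×51.5 + 19×56.5 + 22×61.5 = 4615.5
n = Σf = 87
Mean = 4615.5 / 87 = 53.0517

53.052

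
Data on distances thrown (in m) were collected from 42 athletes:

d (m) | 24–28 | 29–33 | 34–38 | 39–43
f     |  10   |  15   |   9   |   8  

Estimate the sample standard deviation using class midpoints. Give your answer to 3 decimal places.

Midpoints: 26, 31, 36, 41
n = 42, Σfm = 1377, mean = 32.7857
Σfm² = 46287
Σf(m − x̄)² = Σfm² − (Σfm)²/n = 46287 − 1377²/42 = 1141.0714
Sample variance = 1141.0714 / 41 = 27.8310
Standard deviation = √27.8310 = 5.2755

5.276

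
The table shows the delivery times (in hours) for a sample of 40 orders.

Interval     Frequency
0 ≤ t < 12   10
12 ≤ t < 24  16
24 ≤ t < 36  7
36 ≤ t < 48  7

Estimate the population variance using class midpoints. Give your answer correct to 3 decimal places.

Midpoints: 6, 18, 30, 42
n = 40, Σfm = 852, mean = 21.3000
Σfm² = 24192
Σf(m − x̄)² = Σfm² − (Σfm)²/n = 24192 − 852²/40 = 6044.4000
Population variance = 6044.4000 / 40 = 151.1100

151.110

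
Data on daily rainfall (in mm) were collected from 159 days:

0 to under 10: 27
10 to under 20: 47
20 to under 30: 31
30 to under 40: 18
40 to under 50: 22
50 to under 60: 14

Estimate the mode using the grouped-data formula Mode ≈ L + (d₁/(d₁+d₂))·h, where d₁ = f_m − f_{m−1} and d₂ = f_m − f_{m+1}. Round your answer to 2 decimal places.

15.56

Modal class: 10 to under 20 (highest frequency 47).
d₁ = 47 − 27 = 20, d₂ = 47 − 31 = 16
Mode ≈ 10 + (20/(20+16)) × 10 = 10 + 5.5556 = 15.5556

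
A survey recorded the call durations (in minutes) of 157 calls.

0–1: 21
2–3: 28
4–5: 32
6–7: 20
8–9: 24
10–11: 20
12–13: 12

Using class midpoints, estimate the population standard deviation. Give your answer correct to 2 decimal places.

3.67

Midpoints: 0.5, 2.5, 4.5, 6.5, 8.5, 10.5, 12.5
n = 157, Σfm = 918.5, mean = 5.8503
Σfm² = 7487.25
Σf(m − x̄)² = Σfm² − (Σfm)²/n = 7487.25 − 918.5²/157 = 2113.7325
Population variance = 2113.7325 / 157 = 13.4633
Standard deviation = √13.4633 = 3.6692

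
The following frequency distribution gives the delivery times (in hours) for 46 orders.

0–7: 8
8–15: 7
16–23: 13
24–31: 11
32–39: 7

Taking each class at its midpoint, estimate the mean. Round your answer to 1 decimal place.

19.8

Midpoints: 3.5, 11.5, 19.5, 27.5, 35.5
Σfm = 8×3.5 + 7×11.5 + 13×19.5 + 11×27.5 + 7×35.5 = 913
n = Σf = 46
Mean = 913 / 46 = 19.8478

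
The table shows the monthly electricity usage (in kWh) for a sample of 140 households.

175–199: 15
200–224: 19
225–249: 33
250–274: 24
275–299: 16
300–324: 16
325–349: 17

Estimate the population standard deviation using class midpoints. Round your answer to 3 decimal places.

Midpoints: 187, 212, 237, 262, 287, 312, 337
n = 140, Σfm = 36255, mean = 258.9643
Σfm² = 9685585
Σf(m − x̄)² = Σfm² − (Σfm)²/n = 9685585 − 36255²/140 = 296834.8214
Population variance = 296834.8214 / 140 = 2120.2487
Standard deviation = √2120.2487 = 46.0462

46.046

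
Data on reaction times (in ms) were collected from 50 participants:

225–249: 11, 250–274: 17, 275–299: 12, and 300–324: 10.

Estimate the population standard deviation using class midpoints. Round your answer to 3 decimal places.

26.024

Midpoints: 237, 262, 287, 312
n = 50, Σfm = 13625, mean = 272.5000
Σfm² = 3746675
Σf(m − x̄)² = Σfm² − (Σfm)²/n = 3746675 − 13625²/50 = 33862.5000
Population variance = 33862.5000 / 50 = 677.2500
Standard deviation = √677.2500 = 26.0240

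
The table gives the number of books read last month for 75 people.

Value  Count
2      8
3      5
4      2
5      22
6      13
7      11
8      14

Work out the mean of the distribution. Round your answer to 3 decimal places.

5.547

Values: 2, 3, 4, 5, 6, 7, 8
Σfx = 8×2 + 5×3 + 2×4 + 22×5 + 13×6 + 11×7 + 14×8 = 416
n = Σf = 75
Mean = 416 / 75 = 5.5467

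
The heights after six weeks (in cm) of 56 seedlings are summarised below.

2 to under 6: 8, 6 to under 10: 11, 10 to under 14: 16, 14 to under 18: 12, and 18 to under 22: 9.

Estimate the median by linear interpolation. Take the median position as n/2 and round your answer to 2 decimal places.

12.25

Cumulative frequencies: 8, 19, 35, 47, 56
n = 56; position = n/2 = 28.
This falls in the class 10 to under 14: L = 10, F = 19, f = 16, h = 4.
Median ≈ 10 + ((28 − 19) / 16) × 4 = 12.2500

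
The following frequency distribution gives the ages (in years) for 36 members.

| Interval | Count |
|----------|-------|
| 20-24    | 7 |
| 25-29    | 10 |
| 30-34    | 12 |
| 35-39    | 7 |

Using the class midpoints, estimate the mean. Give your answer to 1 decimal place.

29.6

Midpoints: 22, 27, 32, 37
Σfm = 7×22 + 10×27 + 12×32 + 7×37 = 1067
n = Σf = 36
Mean = 1067 / 36 = 29.6389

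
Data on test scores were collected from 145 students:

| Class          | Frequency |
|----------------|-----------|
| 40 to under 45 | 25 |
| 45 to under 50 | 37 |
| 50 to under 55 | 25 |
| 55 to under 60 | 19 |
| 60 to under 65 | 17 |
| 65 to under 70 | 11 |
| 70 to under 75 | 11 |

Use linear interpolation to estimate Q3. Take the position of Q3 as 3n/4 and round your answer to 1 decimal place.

Cumulative frequencies: 25, 62, 87, 106, 123, 134, 145
n = 145; position = 3n/4 = 108.75.
This falls in the class 60 to under 65: L = 60, F = 106, f = 17, h = 5.
Upper quartile ≈ 60 + ((108.75 − 106) / 17) × 5 = 60.8088

60.8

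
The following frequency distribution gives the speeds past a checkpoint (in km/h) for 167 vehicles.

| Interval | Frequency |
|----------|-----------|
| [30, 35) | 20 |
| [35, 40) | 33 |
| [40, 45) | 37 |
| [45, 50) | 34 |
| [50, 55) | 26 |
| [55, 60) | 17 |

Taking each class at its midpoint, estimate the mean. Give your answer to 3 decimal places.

44.416

Midpoints: 32.5, 37.5, 42.5, 47.5, 52.5, 57.5
Σfm = 20×32.5 + 33×37.5 + 37×42.5 + 34×47.5 + 26×52.5 + 17×57.5 = 7417.5
n = Σf = 167
Mean = 7417.5 / 167 = 44.4162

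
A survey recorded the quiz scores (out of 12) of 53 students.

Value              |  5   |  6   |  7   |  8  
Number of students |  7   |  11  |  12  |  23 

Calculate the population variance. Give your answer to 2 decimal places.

Values: 5, 6, 7, 8
n = 53, Σfx = 369, mean = 6.9623
Σfx² = 2631
Σf(x − x̄)² = Σfx² − (Σfx)²/n = 2631 − 369²/53 = 61.9245
Population variance = 61.9245 / 53 = 1.1684

1.17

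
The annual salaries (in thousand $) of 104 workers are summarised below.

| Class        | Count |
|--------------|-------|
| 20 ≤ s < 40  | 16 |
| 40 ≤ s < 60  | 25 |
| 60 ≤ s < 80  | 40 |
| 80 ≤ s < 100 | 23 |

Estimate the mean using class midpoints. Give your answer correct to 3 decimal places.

Midpoints: 30, 50, 70, 90
Σfm = 16×30 + 25×50 + 40×70 + 23×90 = 6600
n = Σf = 104
Mean = 6600 / 104 = 63.4615

63.462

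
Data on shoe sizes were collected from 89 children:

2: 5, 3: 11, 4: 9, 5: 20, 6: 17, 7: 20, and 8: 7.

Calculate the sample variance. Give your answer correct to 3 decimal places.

Values: 2, 3, 4, 5, 6, 7, 8
n = 89, Σfx = 477, mean = 5.3596
Σfx² = 2803
Σf(x − x̄)² = Σfx² − (Σfx)²/n = 2803 − 477²/89 = 246.4944
Sample variance = 246.4944 / 88 = 2.8011

2.801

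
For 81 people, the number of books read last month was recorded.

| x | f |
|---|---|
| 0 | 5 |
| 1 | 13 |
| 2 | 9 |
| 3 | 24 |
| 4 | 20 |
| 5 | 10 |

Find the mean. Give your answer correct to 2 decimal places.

Values: 0, 1, 2, 3, 4, 5
Σfx = 5×0 + 13×1 + 9×2 + 24×3 + 20×4 + 10×5 = 233
n = Σf = 81
Mean = 233 / 81 = 2.8765

2.88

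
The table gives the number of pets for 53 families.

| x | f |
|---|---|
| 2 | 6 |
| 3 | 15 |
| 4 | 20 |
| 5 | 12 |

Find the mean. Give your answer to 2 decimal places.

3.72

Values: 2, 3, 4, 5
Σfx = 6×2 + 15×3 + 20×4 + 12×5 = 197
n = Σf = 53
Mean = 197 / 53 = 3.7170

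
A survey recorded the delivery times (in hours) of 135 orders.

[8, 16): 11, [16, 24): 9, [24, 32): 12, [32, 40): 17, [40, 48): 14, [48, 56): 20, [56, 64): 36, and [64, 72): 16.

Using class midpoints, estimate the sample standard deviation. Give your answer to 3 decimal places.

17.266

Midpoints: 12, 20, 28, 36, 44, 52, 60, 68
n = 135, Σfm = 6164, mean = 45.6593
Σfm² = 321392
Σf(m − x̄)² = Σfm² − (Σfm)²/n = 321392 − 6164²/135 = 39948.3259
Sample variance = 39948.3259 / 134 = 298.1218
Standard deviation = √298.1218 = 17.2662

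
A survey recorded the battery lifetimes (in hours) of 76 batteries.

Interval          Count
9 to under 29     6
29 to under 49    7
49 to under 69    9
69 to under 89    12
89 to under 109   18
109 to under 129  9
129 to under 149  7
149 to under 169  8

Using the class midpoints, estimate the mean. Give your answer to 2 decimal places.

91.63

Midpoints: 19, 39, 59, 79, 99, 119, 139, 159
Σfm = 6×19 + 7×39 + 9×59 + 12×79 + 18×99 + 9×119 + 7×139 + 8×159 = 6964
n = Σf = 76
Mean = 6964 / 76 = 91.6316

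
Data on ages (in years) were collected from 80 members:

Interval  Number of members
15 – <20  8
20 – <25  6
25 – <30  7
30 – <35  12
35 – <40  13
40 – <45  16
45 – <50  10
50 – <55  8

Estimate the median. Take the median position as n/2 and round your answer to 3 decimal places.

37.692

Cumulative frequencies: 8, 14, 21, 33, 46, 62, 72, 80
n = 80; position = n/2 = 40.
This falls in the class 35 – <40: L = 35, F = 33, f = 13, h = 5.
Median ≈ 35 + ((40 − 33) / 13) × 5 = 37.6923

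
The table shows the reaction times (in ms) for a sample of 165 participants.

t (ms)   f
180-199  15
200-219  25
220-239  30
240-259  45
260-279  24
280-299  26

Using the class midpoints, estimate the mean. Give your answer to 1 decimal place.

243.6

Midpoints: 189.5, 209.5, 229.5, 249.5, 269.5, 289.5
Σfm = 15×189.5 + 25×209.5 + 30×229.5 + 45×249.5 + 24×269.5 + 26×289.5 = 40187.5
n = Σf = 165
Mean = 40187.5 / 165 = 243.5606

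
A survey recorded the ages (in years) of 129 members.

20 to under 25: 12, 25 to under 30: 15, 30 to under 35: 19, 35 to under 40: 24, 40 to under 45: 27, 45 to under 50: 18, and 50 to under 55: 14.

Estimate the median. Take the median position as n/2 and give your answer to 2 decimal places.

Cumulative frequencies: 12, 27, 46, 70, 97, 115, 129
n = 129; position = n/2 = 64.5.
This falls in the class 35 to under 40: L = 35, F = 46, f = 24, h = 5.
Median ≈ 35 + ((64.5 − 46) / 24) × 5 = 38.8542

38.85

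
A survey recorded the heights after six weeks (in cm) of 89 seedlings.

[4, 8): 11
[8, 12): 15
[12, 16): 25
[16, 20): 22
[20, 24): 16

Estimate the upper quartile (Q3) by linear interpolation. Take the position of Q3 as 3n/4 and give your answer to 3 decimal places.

18.864

Cumulative frequencies: 11, 26, 51, 73, 89
n = 89; position = 3n/4 = 66.75.
This falls in the class [16, 20): L = 16, F = 51, f = 22, h = 4.
Upper quartile ≈ 16 + ((66.75 − 51) / 22) × 4 = 18.8636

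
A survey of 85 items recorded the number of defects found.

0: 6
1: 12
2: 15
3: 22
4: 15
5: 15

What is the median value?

3

Cumulative frequencies: 6, 18, 33, 55, 70, 85
n = 85, so the median is the value in position (n+1)/2 = 43.
Position 43 falls at value 3.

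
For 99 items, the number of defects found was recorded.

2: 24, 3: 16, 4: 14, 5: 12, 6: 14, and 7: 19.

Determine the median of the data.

Cumulative frequencies: 24, 40, 54, 66, 80, 99
n = 99, so the median is the value in position (n+1)/2 = 50.
Position 50 falls at value 4.

4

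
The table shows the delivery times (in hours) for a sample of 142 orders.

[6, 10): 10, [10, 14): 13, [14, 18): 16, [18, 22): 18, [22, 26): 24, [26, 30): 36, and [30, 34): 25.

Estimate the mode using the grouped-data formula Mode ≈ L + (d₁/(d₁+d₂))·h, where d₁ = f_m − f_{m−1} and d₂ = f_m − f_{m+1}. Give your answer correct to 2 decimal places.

28.09

Modal class: [26, 30) (highest frequency 36).
d₁ = 36 − 24 = 12, d₂ = 36 − 25 = 11
Mode ≈ 26 + (12/(12+11)) × 4 = 26 + 2.0870 = 28.0870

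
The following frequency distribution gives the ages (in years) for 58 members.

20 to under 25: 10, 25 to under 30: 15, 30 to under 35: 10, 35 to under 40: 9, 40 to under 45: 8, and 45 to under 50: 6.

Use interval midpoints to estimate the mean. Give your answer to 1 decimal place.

Midpoints: 22.5, 27.5, 32.5, 37.5, 42.5, 47.5
Σfm = 10×22.5 + 15×27.5 + 10×32.5 + 9×37.5 + 8×42.5 + 6×47.5 = 1925
n = Σf = 58
Mean = 1925 / 58 = 33.1897

33.2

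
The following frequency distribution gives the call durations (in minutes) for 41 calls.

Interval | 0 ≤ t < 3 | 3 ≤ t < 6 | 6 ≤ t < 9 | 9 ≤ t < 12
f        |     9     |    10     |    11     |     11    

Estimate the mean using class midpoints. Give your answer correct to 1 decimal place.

Midpoints: 1.5, 4.5, 7.5, 10.5
Σfm = 9×1.5 + 10×4.5 + 11×7.5 + 11×10.5 = 256.5
n = Σf = 41
Mean = 256.5 / 41 = 6.2561

6.3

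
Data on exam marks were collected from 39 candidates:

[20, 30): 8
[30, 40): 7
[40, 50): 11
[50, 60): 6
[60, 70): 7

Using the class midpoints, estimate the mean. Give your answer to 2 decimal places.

Midpoints: 25, 35, 45, 55, 65
Σfm = 8×25 + 7×35 + 11×45 + 6×55 + 7×65 = 1725
n = Σf = 39
Mean = 1725 / 39 = 44.2308

44.23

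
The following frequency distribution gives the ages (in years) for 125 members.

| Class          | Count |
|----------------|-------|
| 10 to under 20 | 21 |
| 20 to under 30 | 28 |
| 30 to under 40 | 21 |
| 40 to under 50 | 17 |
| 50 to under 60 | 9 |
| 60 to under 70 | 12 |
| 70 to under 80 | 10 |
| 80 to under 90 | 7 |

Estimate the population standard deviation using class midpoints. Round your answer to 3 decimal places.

21.200

Midpoints: 15, 25, 35, 45, 55, 65, 75, 85
n = 125, Σfm = 5135, mean = 41.0800
Σfm² = 267125
Σf(m − x̄)² = Σfm² − (Σfm)²/n = 267125 − 5135²/125 = 56179.2000
Population variance = 56179.2000 / 125 = 449.4336
Standard deviation = √449.4336 = 21.1998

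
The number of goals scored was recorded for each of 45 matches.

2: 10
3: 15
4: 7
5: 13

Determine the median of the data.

Cumulative frequencies: 10, 25, 32, 45
n = 45, so the median is the value in position (n+1)/2 = 23.
Position 23 falls at value 3.

3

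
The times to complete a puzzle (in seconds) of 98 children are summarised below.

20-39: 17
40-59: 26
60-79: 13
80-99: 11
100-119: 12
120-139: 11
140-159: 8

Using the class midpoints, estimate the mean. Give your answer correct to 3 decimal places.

Midpoints: 29.5, 49.5, 69.5, 89.5, 109.5, 129.5, 149.5
Σfm = 17×29.5 + 26×49.5 + 13×69.5 + 11×89.5 + 12×109.5 + 11×129.5 + 8×149.5 = 7611
n = Σf = 98
Mean = 7611 / 98 = 77.6633

77.663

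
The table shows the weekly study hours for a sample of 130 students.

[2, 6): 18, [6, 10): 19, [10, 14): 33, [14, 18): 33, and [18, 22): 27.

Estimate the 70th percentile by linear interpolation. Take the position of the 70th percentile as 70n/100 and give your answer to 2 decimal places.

16.55

Cumulative frequencies: 18, 37, 70, 103, 130
n = 130; position = 70n/100 = 91.
This falls in the class [14, 18): L = 14, F = 70, f = 33, h = 4.
70th percentile ≈ 14 + ((91 − 70) / 33) × 4 = 16.5455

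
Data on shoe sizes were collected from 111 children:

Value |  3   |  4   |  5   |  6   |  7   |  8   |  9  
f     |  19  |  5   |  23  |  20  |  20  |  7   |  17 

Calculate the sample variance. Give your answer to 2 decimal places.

3.77

Values: 3, 4, 5, 6, 7, 8, 9
n = 111, Σfx = 661, mean = 5.9550
Σfx² = 4351
Σf(x − x̄)² = Σfx² − (Σfx)²/n = 4351 − 661²/111 = 414.7748
Sample variance = 414.7748 / 110 = 3.7707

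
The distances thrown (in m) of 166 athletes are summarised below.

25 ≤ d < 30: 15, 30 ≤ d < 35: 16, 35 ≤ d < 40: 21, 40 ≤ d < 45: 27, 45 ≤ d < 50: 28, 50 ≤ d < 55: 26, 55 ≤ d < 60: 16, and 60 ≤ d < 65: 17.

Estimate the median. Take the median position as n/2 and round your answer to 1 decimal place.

45.7

Cumulative frequencies: 15, 31, 52, 79, 107, 133, 149, 166
n = 166; position = n/2 = 83.
This falls in the class 45 ≤ d < 50: L = 45, F = 79, f = 28, h = 5.
Median ≈ 45 + ((83 − 79) / 28) × 5 = 45.7143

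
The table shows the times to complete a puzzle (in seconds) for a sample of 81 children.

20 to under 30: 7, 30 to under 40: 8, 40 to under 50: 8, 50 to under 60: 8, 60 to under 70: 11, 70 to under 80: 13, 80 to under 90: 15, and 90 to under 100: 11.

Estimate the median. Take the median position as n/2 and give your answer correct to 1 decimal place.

68.6

Cumulative frequencies: 7, 15, 23, 31, 42, 55, 70, 81
n = 81; position = n/2 = 40.5.
This falls in the class 60 to under 70: L = 60, F = 31, f = 11, h = 10.
Median ≈ 60 + ((40.5 − 31) / 11) × 10 = 68.6364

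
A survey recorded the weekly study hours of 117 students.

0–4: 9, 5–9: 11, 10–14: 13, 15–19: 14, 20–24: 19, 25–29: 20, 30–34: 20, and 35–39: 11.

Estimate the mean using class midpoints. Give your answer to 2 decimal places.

Midpoints: 2, 7, 12, 17, 22, 27, 32, 37
Σfm = 9×2 + 11×7 + 13×12 + 14×17 + 19×22 + 20×27 + 20×32 + 11×37 = 2494
n = Σf = 117
Mean = 2494 / 117 = 21.3162

21.32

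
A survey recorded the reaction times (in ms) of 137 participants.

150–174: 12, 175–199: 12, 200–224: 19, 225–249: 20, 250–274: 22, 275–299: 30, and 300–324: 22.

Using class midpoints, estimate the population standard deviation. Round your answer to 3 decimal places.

46.807

Midpoints: 162, 187, 212, 237, 262, 287, 312
n = 137, Σfm = 34194, mean = 249.5912
Σfm² = 8834678
Σf(m − x̄)² = Σfm² − (Σfm)²/n = 8834678 − 34194²/137 = 300155.1095
Population variance = 300155.1095 / 137 = 2190.9132
Standard deviation = √2190.9132 = 46.8072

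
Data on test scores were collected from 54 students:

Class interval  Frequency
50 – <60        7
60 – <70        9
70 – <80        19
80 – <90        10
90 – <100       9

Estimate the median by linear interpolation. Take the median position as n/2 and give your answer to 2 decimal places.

75.79

Cumulative frequencies: 7, 16, 35, 45, 54
n = 54; position = n/2 = 27.
This falls in the class 70 – <80: L = 70, F = 16, f = 19, h = 10.
Median ≈ 70 + ((27 − 16) / 19) × 10 = 75.7895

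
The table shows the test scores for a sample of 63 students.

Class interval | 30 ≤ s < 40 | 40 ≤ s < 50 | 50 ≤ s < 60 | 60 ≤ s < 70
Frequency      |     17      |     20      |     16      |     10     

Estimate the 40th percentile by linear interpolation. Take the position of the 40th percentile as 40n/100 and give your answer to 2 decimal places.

44.10

Cumulative frequencies: 17, 37, 53, 63
n = 63; position = 40n/100 = 25.2.
This falls in the class 40 ≤ s < 50: L = 40, F = 17, f = 20, h = 10.
40th percentile ≈ 40 + ((25.2 − 17) / 20) × 10 = 44.1000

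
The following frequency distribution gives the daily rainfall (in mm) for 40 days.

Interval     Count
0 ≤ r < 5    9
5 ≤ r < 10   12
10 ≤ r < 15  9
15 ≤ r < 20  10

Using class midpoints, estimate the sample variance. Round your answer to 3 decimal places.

Midpoints: 2.5, 7.5, 12.5, 17.5
n = 40, Σfm = 400, mean = 10.0000
Σfm² = 5200
Σf(m − x̄)² = Σfm² − (Σfm)²/n = 5200 − 400²/40 = 1200.0000
Sample variance = 1200.0000 / 39 = 30.7692

30.769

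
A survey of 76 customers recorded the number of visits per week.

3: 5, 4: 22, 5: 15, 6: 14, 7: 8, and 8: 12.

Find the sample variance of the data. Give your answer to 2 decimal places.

2.41

Values: 3, 4, 5, 6, 7, 8
n = 76, Σfx = 414, mean = 5.4474
Σfx² = 2436
Σf(x − x̄)² = Σfx² − (Σfx)²/n = 2436 − 414²/76 = 180.7895
Sample variance = 180.7895 / 75 = 2.4105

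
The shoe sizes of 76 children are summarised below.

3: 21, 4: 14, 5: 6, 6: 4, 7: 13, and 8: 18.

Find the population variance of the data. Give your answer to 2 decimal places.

4.02

Values: 3, 4, 5, 6, 7, 8
n = 76, Σfx = 408, mean = 5.3684
Σfx² = 2496
Σf(x − x̄)² = Σfx² − (Σfx)²/n = 2496 − 408²/76 = 305.6842
Population variance = 305.6842 / 76 = 4.0222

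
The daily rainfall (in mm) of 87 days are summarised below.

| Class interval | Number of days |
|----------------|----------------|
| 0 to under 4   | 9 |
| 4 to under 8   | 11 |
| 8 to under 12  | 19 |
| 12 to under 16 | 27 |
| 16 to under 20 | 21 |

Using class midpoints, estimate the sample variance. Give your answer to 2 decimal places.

Midpoints: 2, 6, 10, 14, 18
n = 87, Σfm = 1030, mean = 11.8391
Σfm² = 14428
Σf(m − x̄)² = Σfm² − (Σfm)²/n = 14428 − 1030²/87 = 2233.7471
Sample variance = 2233.7471 / 86 = 25.9738

25.97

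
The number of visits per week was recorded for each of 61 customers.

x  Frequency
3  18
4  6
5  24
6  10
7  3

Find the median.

5

Cumulative frequencies: 18, 24, 48, 58, 61
n = 61, so the median is the value in position (n+1)/2 = 31.
Position 31 falls at value 5.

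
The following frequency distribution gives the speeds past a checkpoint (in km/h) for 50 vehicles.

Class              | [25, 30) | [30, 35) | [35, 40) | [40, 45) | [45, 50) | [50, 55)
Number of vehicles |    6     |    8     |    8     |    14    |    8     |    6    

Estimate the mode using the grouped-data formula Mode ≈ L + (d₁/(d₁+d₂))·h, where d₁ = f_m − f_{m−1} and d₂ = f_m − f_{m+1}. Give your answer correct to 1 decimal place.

Modal class: [40, 45) (highest frequency 14).
d₁ = 14 − 8 = 6, d₂ = 14 − 8 = 6
Mode ≈ 40 + (6/(6+6)) × 5 = 40 + 2.5000 = 42.5000

42.5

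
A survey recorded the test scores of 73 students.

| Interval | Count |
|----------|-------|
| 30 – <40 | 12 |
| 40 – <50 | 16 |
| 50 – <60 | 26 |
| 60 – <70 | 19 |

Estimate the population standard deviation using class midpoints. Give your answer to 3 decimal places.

10.268

Midpoints: 35, 45, 55, 65
n = 73, Σfm = 3805, mean = 52.1233
Σfm² = 206025
Σf(m − x̄)² = Σfm² − (Σfm)²/n = 206025 − 3805²/73 = 7695.8904
Population variance = 7695.8904 / 73 = 105.4232
Standard deviation = √105.4232 = 10.2676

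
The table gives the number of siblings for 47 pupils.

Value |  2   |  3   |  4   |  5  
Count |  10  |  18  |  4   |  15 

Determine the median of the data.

3

Cumulative frequencies: 10, 28, 32, 47
n = 47, so the median is the value in position (n+1)/2 = 24.
Position 24 falls at value 3.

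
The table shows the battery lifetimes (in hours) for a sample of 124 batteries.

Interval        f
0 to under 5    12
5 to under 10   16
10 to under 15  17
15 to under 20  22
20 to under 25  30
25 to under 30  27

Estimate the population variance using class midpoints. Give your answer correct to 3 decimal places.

65.926

Midpoints: 2.5, 7.5, 12.5, 17.5, 22.5, 27.5
n = 124, Σfm = 2165, mean = 17.4597
Σfm² = 45975
Σf(m − x̄)² = Σfm² − (Σfm)²/n = 45975 − 2165²/124 = 8174.7984
Population variance = 8174.7984 / 124 = 65.9258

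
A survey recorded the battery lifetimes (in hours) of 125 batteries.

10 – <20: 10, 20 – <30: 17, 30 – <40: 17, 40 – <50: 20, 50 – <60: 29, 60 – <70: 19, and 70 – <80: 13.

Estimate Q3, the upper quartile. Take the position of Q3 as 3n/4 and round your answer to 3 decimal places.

60.395

Cumulative frequencies: 10, 27, 44, 64, 93, 112, 125
n = 125; position = 3n/4 = 93.75.
This falls in the class 60 – <70: L = 60, F = 93, f = 19, h = 10.
Upper quartile ≈ 60 + ((93.75 − 93) / 19) × 10 = 60.3947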